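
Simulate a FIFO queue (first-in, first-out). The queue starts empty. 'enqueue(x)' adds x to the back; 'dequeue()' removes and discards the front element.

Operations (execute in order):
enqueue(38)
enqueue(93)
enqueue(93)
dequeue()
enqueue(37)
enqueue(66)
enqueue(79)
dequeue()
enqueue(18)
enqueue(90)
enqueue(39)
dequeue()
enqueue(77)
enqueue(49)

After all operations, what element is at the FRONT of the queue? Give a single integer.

enqueue(38): queue = [38]
enqueue(93): queue = [38, 93]
enqueue(93): queue = [38, 93, 93]
dequeue(): queue = [93, 93]
enqueue(37): queue = [93, 93, 37]
enqueue(66): queue = [93, 93, 37, 66]
enqueue(79): queue = [93, 93, 37, 66, 79]
dequeue(): queue = [93, 37, 66, 79]
enqueue(18): queue = [93, 37, 66, 79, 18]
enqueue(90): queue = [93, 37, 66, 79, 18, 90]
enqueue(39): queue = [93, 37, 66, 79, 18, 90, 39]
dequeue(): queue = [37, 66, 79, 18, 90, 39]
enqueue(77): queue = [37, 66, 79, 18, 90, 39, 77]
enqueue(49): queue = [37, 66, 79, 18, 90, 39, 77, 49]

Answer: 37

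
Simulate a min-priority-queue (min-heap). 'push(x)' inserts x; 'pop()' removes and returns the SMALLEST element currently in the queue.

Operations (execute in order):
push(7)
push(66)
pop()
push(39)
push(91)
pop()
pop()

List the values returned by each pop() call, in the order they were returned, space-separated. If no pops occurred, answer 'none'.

Answer: 7 39 66

Derivation:
push(7): heap contents = [7]
push(66): heap contents = [7, 66]
pop() → 7: heap contents = [66]
push(39): heap contents = [39, 66]
push(91): heap contents = [39, 66, 91]
pop() → 39: heap contents = [66, 91]
pop() → 66: heap contents = [91]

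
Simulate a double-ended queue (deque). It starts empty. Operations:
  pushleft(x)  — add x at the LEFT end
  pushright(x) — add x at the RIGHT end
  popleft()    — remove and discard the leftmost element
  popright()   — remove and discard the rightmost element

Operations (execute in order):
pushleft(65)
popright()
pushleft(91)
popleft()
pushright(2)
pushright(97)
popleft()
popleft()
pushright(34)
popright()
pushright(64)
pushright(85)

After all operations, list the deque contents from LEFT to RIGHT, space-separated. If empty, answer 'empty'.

pushleft(65): [65]
popright(): []
pushleft(91): [91]
popleft(): []
pushright(2): [2]
pushright(97): [2, 97]
popleft(): [97]
popleft(): []
pushright(34): [34]
popright(): []
pushright(64): [64]
pushright(85): [64, 85]

Answer: 64 85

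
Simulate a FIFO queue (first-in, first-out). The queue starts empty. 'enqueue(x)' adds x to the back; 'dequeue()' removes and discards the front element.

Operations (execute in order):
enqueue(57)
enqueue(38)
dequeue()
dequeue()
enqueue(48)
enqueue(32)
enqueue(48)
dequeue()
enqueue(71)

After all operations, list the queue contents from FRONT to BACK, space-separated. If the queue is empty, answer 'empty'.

enqueue(57): [57]
enqueue(38): [57, 38]
dequeue(): [38]
dequeue(): []
enqueue(48): [48]
enqueue(32): [48, 32]
enqueue(48): [48, 32, 48]
dequeue(): [32, 48]
enqueue(71): [32, 48, 71]

Answer: 32 48 71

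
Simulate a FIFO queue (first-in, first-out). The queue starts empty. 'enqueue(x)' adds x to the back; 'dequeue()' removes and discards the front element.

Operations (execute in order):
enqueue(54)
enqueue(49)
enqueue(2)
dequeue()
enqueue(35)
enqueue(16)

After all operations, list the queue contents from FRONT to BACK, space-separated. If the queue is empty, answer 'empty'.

Answer: 49 2 35 16

Derivation:
enqueue(54): [54]
enqueue(49): [54, 49]
enqueue(2): [54, 49, 2]
dequeue(): [49, 2]
enqueue(35): [49, 2, 35]
enqueue(16): [49, 2, 35, 16]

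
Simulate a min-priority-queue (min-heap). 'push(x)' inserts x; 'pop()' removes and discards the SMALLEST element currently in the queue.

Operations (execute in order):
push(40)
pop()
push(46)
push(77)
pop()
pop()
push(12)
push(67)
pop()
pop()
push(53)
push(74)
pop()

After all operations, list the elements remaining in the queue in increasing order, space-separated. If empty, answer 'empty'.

push(40): heap contents = [40]
pop() → 40: heap contents = []
push(46): heap contents = [46]
push(77): heap contents = [46, 77]
pop() → 46: heap contents = [77]
pop() → 77: heap contents = []
push(12): heap contents = [12]
push(67): heap contents = [12, 67]
pop() → 12: heap contents = [67]
pop() → 67: heap contents = []
push(53): heap contents = [53]
push(74): heap contents = [53, 74]
pop() → 53: heap contents = [74]

Answer: 74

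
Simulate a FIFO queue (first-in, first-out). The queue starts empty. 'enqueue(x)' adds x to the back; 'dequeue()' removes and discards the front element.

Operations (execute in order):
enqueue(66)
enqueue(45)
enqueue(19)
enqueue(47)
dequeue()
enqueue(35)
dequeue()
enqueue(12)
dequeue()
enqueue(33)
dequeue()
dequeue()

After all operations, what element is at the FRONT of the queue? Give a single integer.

Answer: 12

Derivation:
enqueue(66): queue = [66]
enqueue(45): queue = [66, 45]
enqueue(19): queue = [66, 45, 19]
enqueue(47): queue = [66, 45, 19, 47]
dequeue(): queue = [45, 19, 47]
enqueue(35): queue = [45, 19, 47, 35]
dequeue(): queue = [19, 47, 35]
enqueue(12): queue = [19, 47, 35, 12]
dequeue(): queue = [47, 35, 12]
enqueue(33): queue = [47, 35, 12, 33]
dequeue(): queue = [35, 12, 33]
dequeue(): queue = [12, 33]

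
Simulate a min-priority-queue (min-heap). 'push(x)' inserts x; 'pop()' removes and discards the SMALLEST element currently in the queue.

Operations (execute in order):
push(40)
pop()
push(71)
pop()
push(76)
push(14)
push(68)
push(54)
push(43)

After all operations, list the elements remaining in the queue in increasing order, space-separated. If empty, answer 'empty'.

push(40): heap contents = [40]
pop() → 40: heap contents = []
push(71): heap contents = [71]
pop() → 71: heap contents = []
push(76): heap contents = [76]
push(14): heap contents = [14, 76]
push(68): heap contents = [14, 68, 76]
push(54): heap contents = [14, 54, 68, 76]
push(43): heap contents = [14, 43, 54, 68, 76]

Answer: 14 43 54 68 76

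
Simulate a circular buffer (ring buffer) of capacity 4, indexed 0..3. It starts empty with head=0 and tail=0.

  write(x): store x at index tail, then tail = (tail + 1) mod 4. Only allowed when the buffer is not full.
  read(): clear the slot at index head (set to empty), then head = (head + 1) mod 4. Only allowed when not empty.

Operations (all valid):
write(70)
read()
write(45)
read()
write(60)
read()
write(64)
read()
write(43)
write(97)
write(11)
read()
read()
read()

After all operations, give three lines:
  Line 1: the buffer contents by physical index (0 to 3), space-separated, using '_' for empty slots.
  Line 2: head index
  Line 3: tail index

write(70): buf=[70 _ _ _], head=0, tail=1, size=1
read(): buf=[_ _ _ _], head=1, tail=1, size=0
write(45): buf=[_ 45 _ _], head=1, tail=2, size=1
read(): buf=[_ _ _ _], head=2, tail=2, size=0
write(60): buf=[_ _ 60 _], head=2, tail=3, size=1
read(): buf=[_ _ _ _], head=3, tail=3, size=0
write(64): buf=[_ _ _ 64], head=3, tail=0, size=1
read(): buf=[_ _ _ _], head=0, tail=0, size=0
write(43): buf=[43 _ _ _], head=0, tail=1, size=1
write(97): buf=[43 97 _ _], head=0, tail=2, size=2
write(11): buf=[43 97 11 _], head=0, tail=3, size=3
read(): buf=[_ 97 11 _], head=1, tail=3, size=2
read(): buf=[_ _ 11 _], head=2, tail=3, size=1
read(): buf=[_ _ _ _], head=3, tail=3, size=0

Answer: _ _ _ _
3
3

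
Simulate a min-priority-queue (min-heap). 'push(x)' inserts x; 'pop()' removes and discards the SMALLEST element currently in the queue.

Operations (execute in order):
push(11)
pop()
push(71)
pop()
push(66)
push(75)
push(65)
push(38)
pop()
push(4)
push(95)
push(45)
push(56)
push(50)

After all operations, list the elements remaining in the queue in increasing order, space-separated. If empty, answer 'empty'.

Answer: 4 45 50 56 65 66 75 95

Derivation:
push(11): heap contents = [11]
pop() → 11: heap contents = []
push(71): heap contents = [71]
pop() → 71: heap contents = []
push(66): heap contents = [66]
push(75): heap contents = [66, 75]
push(65): heap contents = [65, 66, 75]
push(38): heap contents = [38, 65, 66, 75]
pop() → 38: heap contents = [65, 66, 75]
push(4): heap contents = [4, 65, 66, 75]
push(95): heap contents = [4, 65, 66, 75, 95]
push(45): heap contents = [4, 45, 65, 66, 75, 95]
push(56): heap contents = [4, 45, 56, 65, 66, 75, 95]
push(50): heap contents = [4, 45, 50, 56, 65, 66, 75, 95]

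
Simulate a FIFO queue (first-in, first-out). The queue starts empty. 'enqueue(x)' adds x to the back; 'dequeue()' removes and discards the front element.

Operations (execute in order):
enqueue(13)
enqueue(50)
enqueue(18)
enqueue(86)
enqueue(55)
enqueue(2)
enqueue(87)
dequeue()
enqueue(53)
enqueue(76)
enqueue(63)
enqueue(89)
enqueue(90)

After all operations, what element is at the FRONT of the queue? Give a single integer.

enqueue(13): queue = [13]
enqueue(50): queue = [13, 50]
enqueue(18): queue = [13, 50, 18]
enqueue(86): queue = [13, 50, 18, 86]
enqueue(55): queue = [13, 50, 18, 86, 55]
enqueue(2): queue = [13, 50, 18, 86, 55, 2]
enqueue(87): queue = [13, 50, 18, 86, 55, 2, 87]
dequeue(): queue = [50, 18, 86, 55, 2, 87]
enqueue(53): queue = [50, 18, 86, 55, 2, 87, 53]
enqueue(76): queue = [50, 18, 86, 55, 2, 87, 53, 76]
enqueue(63): queue = [50, 18, 86, 55, 2, 87, 53, 76, 63]
enqueue(89): queue = [50, 18, 86, 55, 2, 87, 53, 76, 63, 89]
enqueue(90): queue = [50, 18, 86, 55, 2, 87, 53, 76, 63, 89, 90]

Answer: 50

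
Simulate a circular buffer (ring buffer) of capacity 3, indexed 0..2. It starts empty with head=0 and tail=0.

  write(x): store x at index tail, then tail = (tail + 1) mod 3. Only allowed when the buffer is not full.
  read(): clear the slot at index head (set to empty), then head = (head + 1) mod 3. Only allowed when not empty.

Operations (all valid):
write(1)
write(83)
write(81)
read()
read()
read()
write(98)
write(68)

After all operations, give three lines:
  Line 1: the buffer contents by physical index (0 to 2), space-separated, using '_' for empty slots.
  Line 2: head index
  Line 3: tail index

write(1): buf=[1 _ _], head=0, tail=1, size=1
write(83): buf=[1 83 _], head=0, tail=2, size=2
write(81): buf=[1 83 81], head=0, tail=0, size=3
read(): buf=[_ 83 81], head=1, tail=0, size=2
read(): buf=[_ _ 81], head=2, tail=0, size=1
read(): buf=[_ _ _], head=0, tail=0, size=0
write(98): buf=[98 _ _], head=0, tail=1, size=1
write(68): buf=[98 68 _], head=0, tail=2, size=2

Answer: 98 68 _
0
2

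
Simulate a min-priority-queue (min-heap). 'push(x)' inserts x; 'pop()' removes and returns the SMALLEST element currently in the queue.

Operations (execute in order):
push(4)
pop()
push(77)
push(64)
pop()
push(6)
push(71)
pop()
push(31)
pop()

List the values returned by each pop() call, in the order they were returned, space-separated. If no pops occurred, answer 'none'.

push(4): heap contents = [4]
pop() → 4: heap contents = []
push(77): heap contents = [77]
push(64): heap contents = [64, 77]
pop() → 64: heap contents = [77]
push(6): heap contents = [6, 77]
push(71): heap contents = [6, 71, 77]
pop() → 6: heap contents = [71, 77]
push(31): heap contents = [31, 71, 77]
pop() → 31: heap contents = [71, 77]

Answer: 4 64 6 31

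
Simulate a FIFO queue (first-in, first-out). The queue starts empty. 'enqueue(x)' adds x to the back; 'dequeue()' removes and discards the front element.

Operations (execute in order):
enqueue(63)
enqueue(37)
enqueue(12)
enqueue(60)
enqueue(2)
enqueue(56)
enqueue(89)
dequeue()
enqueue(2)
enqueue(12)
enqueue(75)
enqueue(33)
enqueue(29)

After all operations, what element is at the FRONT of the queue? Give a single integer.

Answer: 37

Derivation:
enqueue(63): queue = [63]
enqueue(37): queue = [63, 37]
enqueue(12): queue = [63, 37, 12]
enqueue(60): queue = [63, 37, 12, 60]
enqueue(2): queue = [63, 37, 12, 60, 2]
enqueue(56): queue = [63, 37, 12, 60, 2, 56]
enqueue(89): queue = [63, 37, 12, 60, 2, 56, 89]
dequeue(): queue = [37, 12, 60, 2, 56, 89]
enqueue(2): queue = [37, 12, 60, 2, 56, 89, 2]
enqueue(12): queue = [37, 12, 60, 2, 56, 89, 2, 12]
enqueue(75): queue = [37, 12, 60, 2, 56, 89, 2, 12, 75]
enqueue(33): queue = [37, 12, 60, 2, 56, 89, 2, 12, 75, 33]
enqueue(29): queue = [37, 12, 60, 2, 56, 89, 2, 12, 75, 33, 29]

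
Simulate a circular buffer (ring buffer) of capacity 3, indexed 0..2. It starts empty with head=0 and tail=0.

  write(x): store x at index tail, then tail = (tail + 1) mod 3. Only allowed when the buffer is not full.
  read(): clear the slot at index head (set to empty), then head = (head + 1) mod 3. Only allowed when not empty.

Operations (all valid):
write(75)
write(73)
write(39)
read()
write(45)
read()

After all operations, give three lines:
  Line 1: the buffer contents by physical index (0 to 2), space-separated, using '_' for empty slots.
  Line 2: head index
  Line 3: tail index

Answer: 45 _ 39
2
1

Derivation:
write(75): buf=[75 _ _], head=0, tail=1, size=1
write(73): buf=[75 73 _], head=0, tail=2, size=2
write(39): buf=[75 73 39], head=0, tail=0, size=3
read(): buf=[_ 73 39], head=1, tail=0, size=2
write(45): buf=[45 73 39], head=1, tail=1, size=3
read(): buf=[45 _ 39], head=2, tail=1, size=2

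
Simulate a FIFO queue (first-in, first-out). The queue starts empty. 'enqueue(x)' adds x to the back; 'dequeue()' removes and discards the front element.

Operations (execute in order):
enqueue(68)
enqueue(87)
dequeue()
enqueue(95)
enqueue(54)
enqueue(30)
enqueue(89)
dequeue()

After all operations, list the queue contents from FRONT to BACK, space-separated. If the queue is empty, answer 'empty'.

Answer: 95 54 30 89

Derivation:
enqueue(68): [68]
enqueue(87): [68, 87]
dequeue(): [87]
enqueue(95): [87, 95]
enqueue(54): [87, 95, 54]
enqueue(30): [87, 95, 54, 30]
enqueue(89): [87, 95, 54, 30, 89]
dequeue(): [95, 54, 30, 89]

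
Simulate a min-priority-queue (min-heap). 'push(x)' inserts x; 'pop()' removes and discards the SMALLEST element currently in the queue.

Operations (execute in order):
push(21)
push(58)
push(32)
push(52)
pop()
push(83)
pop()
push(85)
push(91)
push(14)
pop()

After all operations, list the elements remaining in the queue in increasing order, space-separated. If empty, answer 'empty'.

push(21): heap contents = [21]
push(58): heap contents = [21, 58]
push(32): heap contents = [21, 32, 58]
push(52): heap contents = [21, 32, 52, 58]
pop() → 21: heap contents = [32, 52, 58]
push(83): heap contents = [32, 52, 58, 83]
pop() → 32: heap contents = [52, 58, 83]
push(85): heap contents = [52, 58, 83, 85]
push(91): heap contents = [52, 58, 83, 85, 91]
push(14): heap contents = [14, 52, 58, 83, 85, 91]
pop() → 14: heap contents = [52, 58, 83, 85, 91]

Answer: 52 58 83 85 91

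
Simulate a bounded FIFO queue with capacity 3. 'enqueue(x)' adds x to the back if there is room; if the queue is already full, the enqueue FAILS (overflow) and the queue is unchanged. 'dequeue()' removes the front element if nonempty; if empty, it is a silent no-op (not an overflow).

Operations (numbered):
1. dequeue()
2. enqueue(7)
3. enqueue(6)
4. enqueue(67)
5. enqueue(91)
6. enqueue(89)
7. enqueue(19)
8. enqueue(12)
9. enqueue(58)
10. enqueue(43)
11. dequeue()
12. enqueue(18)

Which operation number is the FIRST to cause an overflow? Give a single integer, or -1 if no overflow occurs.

1. dequeue(): empty, no-op, size=0
2. enqueue(7): size=1
3. enqueue(6): size=2
4. enqueue(67): size=3
5. enqueue(91): size=3=cap → OVERFLOW (fail)
6. enqueue(89): size=3=cap → OVERFLOW (fail)
7. enqueue(19): size=3=cap → OVERFLOW (fail)
8. enqueue(12): size=3=cap → OVERFLOW (fail)
9. enqueue(58): size=3=cap → OVERFLOW (fail)
10. enqueue(43): size=3=cap → OVERFLOW (fail)
11. dequeue(): size=2
12. enqueue(18): size=3

Answer: 5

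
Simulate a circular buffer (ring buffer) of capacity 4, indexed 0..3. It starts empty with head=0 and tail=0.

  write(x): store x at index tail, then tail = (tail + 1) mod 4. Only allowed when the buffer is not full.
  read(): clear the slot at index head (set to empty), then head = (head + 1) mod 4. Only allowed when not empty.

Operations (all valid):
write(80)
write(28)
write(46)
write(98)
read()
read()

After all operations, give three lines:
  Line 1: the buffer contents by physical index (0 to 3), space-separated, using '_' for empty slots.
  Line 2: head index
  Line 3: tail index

write(80): buf=[80 _ _ _], head=0, tail=1, size=1
write(28): buf=[80 28 _ _], head=0, tail=2, size=2
write(46): buf=[80 28 46 _], head=0, tail=3, size=3
write(98): buf=[80 28 46 98], head=0, tail=0, size=4
read(): buf=[_ 28 46 98], head=1, tail=0, size=3
read(): buf=[_ _ 46 98], head=2, tail=0, size=2

Answer: _ _ 46 98
2
0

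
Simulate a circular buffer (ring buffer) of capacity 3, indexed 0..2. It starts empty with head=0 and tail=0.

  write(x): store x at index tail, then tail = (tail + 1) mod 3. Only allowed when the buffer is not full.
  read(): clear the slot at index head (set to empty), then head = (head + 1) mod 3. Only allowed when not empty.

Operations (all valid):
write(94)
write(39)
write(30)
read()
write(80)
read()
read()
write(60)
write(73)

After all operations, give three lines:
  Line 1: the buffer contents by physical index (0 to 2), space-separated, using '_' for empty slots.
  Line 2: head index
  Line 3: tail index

Answer: 80 60 73
0
0

Derivation:
write(94): buf=[94 _ _], head=0, tail=1, size=1
write(39): buf=[94 39 _], head=0, tail=2, size=2
write(30): buf=[94 39 30], head=0, tail=0, size=3
read(): buf=[_ 39 30], head=1, tail=0, size=2
write(80): buf=[80 39 30], head=1, tail=1, size=3
read(): buf=[80 _ 30], head=2, tail=1, size=2
read(): buf=[80 _ _], head=0, tail=1, size=1
write(60): buf=[80 60 _], head=0, tail=2, size=2
write(73): buf=[80 60 73], head=0, tail=0, size=3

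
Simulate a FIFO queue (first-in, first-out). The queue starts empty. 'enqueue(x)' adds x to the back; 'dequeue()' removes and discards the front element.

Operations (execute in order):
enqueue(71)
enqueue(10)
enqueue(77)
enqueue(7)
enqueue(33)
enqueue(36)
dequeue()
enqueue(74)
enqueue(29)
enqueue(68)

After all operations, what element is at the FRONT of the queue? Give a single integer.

enqueue(71): queue = [71]
enqueue(10): queue = [71, 10]
enqueue(77): queue = [71, 10, 77]
enqueue(7): queue = [71, 10, 77, 7]
enqueue(33): queue = [71, 10, 77, 7, 33]
enqueue(36): queue = [71, 10, 77, 7, 33, 36]
dequeue(): queue = [10, 77, 7, 33, 36]
enqueue(74): queue = [10, 77, 7, 33, 36, 74]
enqueue(29): queue = [10, 77, 7, 33, 36, 74, 29]
enqueue(68): queue = [10, 77, 7, 33, 36, 74, 29, 68]

Answer: 10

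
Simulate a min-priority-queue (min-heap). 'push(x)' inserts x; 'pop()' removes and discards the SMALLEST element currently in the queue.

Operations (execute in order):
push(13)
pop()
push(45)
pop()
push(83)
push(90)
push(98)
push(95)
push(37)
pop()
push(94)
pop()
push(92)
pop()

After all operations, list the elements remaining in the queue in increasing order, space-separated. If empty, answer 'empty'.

Answer: 92 94 95 98

Derivation:
push(13): heap contents = [13]
pop() → 13: heap contents = []
push(45): heap contents = [45]
pop() → 45: heap contents = []
push(83): heap contents = [83]
push(90): heap contents = [83, 90]
push(98): heap contents = [83, 90, 98]
push(95): heap contents = [83, 90, 95, 98]
push(37): heap contents = [37, 83, 90, 95, 98]
pop() → 37: heap contents = [83, 90, 95, 98]
push(94): heap contents = [83, 90, 94, 95, 98]
pop() → 83: heap contents = [90, 94, 95, 98]
push(92): heap contents = [90, 92, 94, 95, 98]
pop() → 90: heap contents = [92, 94, 95, 98]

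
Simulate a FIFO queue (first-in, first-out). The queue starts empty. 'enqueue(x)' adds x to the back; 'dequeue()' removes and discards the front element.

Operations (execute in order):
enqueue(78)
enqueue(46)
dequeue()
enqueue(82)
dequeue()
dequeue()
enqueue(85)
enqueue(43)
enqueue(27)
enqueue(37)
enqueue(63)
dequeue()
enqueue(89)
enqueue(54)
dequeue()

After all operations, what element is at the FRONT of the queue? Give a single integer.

enqueue(78): queue = [78]
enqueue(46): queue = [78, 46]
dequeue(): queue = [46]
enqueue(82): queue = [46, 82]
dequeue(): queue = [82]
dequeue(): queue = []
enqueue(85): queue = [85]
enqueue(43): queue = [85, 43]
enqueue(27): queue = [85, 43, 27]
enqueue(37): queue = [85, 43, 27, 37]
enqueue(63): queue = [85, 43, 27, 37, 63]
dequeue(): queue = [43, 27, 37, 63]
enqueue(89): queue = [43, 27, 37, 63, 89]
enqueue(54): queue = [43, 27, 37, 63, 89, 54]
dequeue(): queue = [27, 37, 63, 89, 54]

Answer: 27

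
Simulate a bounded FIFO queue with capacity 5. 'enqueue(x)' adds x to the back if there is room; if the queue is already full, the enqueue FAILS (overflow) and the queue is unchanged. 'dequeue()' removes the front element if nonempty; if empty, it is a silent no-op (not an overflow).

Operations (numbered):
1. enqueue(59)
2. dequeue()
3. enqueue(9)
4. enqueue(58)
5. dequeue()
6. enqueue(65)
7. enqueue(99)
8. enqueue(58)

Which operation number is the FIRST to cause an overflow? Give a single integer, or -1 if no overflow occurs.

Answer: -1

Derivation:
1. enqueue(59): size=1
2. dequeue(): size=0
3. enqueue(9): size=1
4. enqueue(58): size=2
5. dequeue(): size=1
6. enqueue(65): size=2
7. enqueue(99): size=3
8. enqueue(58): size=4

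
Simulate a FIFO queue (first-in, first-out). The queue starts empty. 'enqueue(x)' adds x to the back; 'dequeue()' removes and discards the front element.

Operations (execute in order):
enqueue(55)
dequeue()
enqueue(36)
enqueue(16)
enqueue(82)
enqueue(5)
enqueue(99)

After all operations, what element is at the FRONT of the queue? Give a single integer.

enqueue(55): queue = [55]
dequeue(): queue = []
enqueue(36): queue = [36]
enqueue(16): queue = [36, 16]
enqueue(82): queue = [36, 16, 82]
enqueue(5): queue = [36, 16, 82, 5]
enqueue(99): queue = [36, 16, 82, 5, 99]

Answer: 36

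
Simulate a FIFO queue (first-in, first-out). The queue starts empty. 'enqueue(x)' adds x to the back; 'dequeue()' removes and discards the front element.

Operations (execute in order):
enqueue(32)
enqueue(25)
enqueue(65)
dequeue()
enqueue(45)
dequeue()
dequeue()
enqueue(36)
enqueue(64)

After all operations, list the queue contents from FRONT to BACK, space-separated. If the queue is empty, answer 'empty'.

enqueue(32): [32]
enqueue(25): [32, 25]
enqueue(65): [32, 25, 65]
dequeue(): [25, 65]
enqueue(45): [25, 65, 45]
dequeue(): [65, 45]
dequeue(): [45]
enqueue(36): [45, 36]
enqueue(64): [45, 36, 64]

Answer: 45 36 64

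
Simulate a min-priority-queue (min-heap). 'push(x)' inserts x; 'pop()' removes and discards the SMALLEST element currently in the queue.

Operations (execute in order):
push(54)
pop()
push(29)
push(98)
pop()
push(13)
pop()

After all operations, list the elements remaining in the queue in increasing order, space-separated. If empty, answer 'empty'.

Answer: 98

Derivation:
push(54): heap contents = [54]
pop() → 54: heap contents = []
push(29): heap contents = [29]
push(98): heap contents = [29, 98]
pop() → 29: heap contents = [98]
push(13): heap contents = [13, 98]
pop() → 13: heap contents = [98]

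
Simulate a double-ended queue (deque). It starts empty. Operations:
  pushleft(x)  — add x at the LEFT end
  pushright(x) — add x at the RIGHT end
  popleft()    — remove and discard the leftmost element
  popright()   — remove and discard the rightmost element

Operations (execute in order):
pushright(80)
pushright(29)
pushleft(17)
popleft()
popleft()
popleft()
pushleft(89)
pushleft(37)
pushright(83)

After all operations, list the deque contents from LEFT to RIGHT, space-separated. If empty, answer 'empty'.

Answer: 37 89 83

Derivation:
pushright(80): [80]
pushright(29): [80, 29]
pushleft(17): [17, 80, 29]
popleft(): [80, 29]
popleft(): [29]
popleft(): []
pushleft(89): [89]
pushleft(37): [37, 89]
pushright(83): [37, 89, 83]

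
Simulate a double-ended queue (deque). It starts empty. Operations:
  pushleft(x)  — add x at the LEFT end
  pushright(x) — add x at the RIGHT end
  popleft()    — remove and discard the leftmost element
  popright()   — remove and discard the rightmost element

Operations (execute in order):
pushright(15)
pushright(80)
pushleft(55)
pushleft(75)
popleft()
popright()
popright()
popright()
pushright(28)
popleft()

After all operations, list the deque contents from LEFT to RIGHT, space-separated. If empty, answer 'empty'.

Answer: empty

Derivation:
pushright(15): [15]
pushright(80): [15, 80]
pushleft(55): [55, 15, 80]
pushleft(75): [75, 55, 15, 80]
popleft(): [55, 15, 80]
popright(): [55, 15]
popright(): [55]
popright(): []
pushright(28): [28]
popleft(): []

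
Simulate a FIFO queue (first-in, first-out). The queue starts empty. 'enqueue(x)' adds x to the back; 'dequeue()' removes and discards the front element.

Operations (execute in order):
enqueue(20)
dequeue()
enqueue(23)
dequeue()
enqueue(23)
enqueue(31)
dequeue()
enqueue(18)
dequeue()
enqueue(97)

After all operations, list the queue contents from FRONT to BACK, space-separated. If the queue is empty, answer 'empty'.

enqueue(20): [20]
dequeue(): []
enqueue(23): [23]
dequeue(): []
enqueue(23): [23]
enqueue(31): [23, 31]
dequeue(): [31]
enqueue(18): [31, 18]
dequeue(): [18]
enqueue(97): [18, 97]

Answer: 18 97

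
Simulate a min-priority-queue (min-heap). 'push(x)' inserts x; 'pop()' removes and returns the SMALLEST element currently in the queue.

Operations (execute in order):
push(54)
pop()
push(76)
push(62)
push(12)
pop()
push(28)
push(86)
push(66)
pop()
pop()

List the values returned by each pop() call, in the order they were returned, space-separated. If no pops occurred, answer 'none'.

push(54): heap contents = [54]
pop() → 54: heap contents = []
push(76): heap contents = [76]
push(62): heap contents = [62, 76]
push(12): heap contents = [12, 62, 76]
pop() → 12: heap contents = [62, 76]
push(28): heap contents = [28, 62, 76]
push(86): heap contents = [28, 62, 76, 86]
push(66): heap contents = [28, 62, 66, 76, 86]
pop() → 28: heap contents = [62, 66, 76, 86]
pop() → 62: heap contents = [66, 76, 86]

Answer: 54 12 28 62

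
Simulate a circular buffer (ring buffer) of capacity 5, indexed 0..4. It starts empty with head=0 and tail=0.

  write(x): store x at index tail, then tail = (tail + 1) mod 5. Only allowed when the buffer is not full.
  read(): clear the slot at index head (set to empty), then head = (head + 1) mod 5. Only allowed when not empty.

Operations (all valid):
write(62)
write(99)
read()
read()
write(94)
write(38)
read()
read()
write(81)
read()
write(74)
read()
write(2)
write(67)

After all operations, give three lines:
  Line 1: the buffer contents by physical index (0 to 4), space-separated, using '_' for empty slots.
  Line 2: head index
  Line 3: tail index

write(62): buf=[62 _ _ _ _], head=0, tail=1, size=1
write(99): buf=[62 99 _ _ _], head=0, tail=2, size=2
read(): buf=[_ 99 _ _ _], head=1, tail=2, size=1
read(): buf=[_ _ _ _ _], head=2, tail=2, size=0
write(94): buf=[_ _ 94 _ _], head=2, tail=3, size=1
write(38): buf=[_ _ 94 38 _], head=2, tail=4, size=2
read(): buf=[_ _ _ 38 _], head=3, tail=4, size=1
read(): buf=[_ _ _ _ _], head=4, tail=4, size=0
write(81): buf=[_ _ _ _ 81], head=4, tail=0, size=1
read(): buf=[_ _ _ _ _], head=0, tail=0, size=0
write(74): buf=[74 _ _ _ _], head=0, tail=1, size=1
read(): buf=[_ _ _ _ _], head=1, tail=1, size=0
write(2): buf=[_ 2 _ _ _], head=1, tail=2, size=1
write(67): buf=[_ 2 67 _ _], head=1, tail=3, size=2

Answer: _ 2 67 _ _
1
3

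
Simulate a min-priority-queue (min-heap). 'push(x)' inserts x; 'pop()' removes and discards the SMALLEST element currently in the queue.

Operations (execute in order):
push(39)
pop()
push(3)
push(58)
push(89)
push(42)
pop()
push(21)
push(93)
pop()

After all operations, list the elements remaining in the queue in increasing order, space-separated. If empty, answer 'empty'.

Answer: 42 58 89 93

Derivation:
push(39): heap contents = [39]
pop() → 39: heap contents = []
push(3): heap contents = [3]
push(58): heap contents = [3, 58]
push(89): heap contents = [3, 58, 89]
push(42): heap contents = [3, 42, 58, 89]
pop() → 3: heap contents = [42, 58, 89]
push(21): heap contents = [21, 42, 58, 89]
push(93): heap contents = [21, 42, 58, 89, 93]
pop() → 21: heap contents = [42, 58, 89, 93]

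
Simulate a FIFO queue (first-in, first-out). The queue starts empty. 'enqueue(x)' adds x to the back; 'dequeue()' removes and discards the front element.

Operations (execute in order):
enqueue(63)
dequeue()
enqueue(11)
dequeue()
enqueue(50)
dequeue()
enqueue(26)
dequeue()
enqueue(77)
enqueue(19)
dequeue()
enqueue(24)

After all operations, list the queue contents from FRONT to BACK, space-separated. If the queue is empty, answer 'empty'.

enqueue(63): [63]
dequeue(): []
enqueue(11): [11]
dequeue(): []
enqueue(50): [50]
dequeue(): []
enqueue(26): [26]
dequeue(): []
enqueue(77): [77]
enqueue(19): [77, 19]
dequeue(): [19]
enqueue(24): [19, 24]

Answer: 19 24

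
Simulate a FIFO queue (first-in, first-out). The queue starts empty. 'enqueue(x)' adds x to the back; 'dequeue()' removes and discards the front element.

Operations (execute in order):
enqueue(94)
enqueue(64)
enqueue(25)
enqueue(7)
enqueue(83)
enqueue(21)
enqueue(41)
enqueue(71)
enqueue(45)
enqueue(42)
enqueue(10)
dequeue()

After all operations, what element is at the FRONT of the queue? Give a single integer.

Answer: 64

Derivation:
enqueue(94): queue = [94]
enqueue(64): queue = [94, 64]
enqueue(25): queue = [94, 64, 25]
enqueue(7): queue = [94, 64, 25, 7]
enqueue(83): queue = [94, 64, 25, 7, 83]
enqueue(21): queue = [94, 64, 25, 7, 83, 21]
enqueue(41): queue = [94, 64, 25, 7, 83, 21, 41]
enqueue(71): queue = [94, 64, 25, 7, 83, 21, 41, 71]
enqueue(45): queue = [94, 64, 25, 7, 83, 21, 41, 71, 45]
enqueue(42): queue = [94, 64, 25, 7, 83, 21, 41, 71, 45, 42]
enqueue(10): queue = [94, 64, 25, 7, 83, 21, 41, 71, 45, 42, 10]
dequeue(): queue = [64, 25, 7, 83, 21, 41, 71, 45, 42, 10]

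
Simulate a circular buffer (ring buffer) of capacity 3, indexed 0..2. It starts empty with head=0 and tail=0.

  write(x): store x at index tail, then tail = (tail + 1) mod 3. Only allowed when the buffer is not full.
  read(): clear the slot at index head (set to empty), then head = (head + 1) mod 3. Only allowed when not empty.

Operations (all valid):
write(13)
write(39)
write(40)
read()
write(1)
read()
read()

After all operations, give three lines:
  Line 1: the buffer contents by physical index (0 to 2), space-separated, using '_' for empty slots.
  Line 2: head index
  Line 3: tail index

write(13): buf=[13 _ _], head=0, tail=1, size=1
write(39): buf=[13 39 _], head=0, tail=2, size=2
write(40): buf=[13 39 40], head=0, tail=0, size=3
read(): buf=[_ 39 40], head=1, tail=0, size=2
write(1): buf=[1 39 40], head=1, tail=1, size=3
read(): buf=[1 _ 40], head=2, tail=1, size=2
read(): buf=[1 _ _], head=0, tail=1, size=1

Answer: 1 _ _
0
1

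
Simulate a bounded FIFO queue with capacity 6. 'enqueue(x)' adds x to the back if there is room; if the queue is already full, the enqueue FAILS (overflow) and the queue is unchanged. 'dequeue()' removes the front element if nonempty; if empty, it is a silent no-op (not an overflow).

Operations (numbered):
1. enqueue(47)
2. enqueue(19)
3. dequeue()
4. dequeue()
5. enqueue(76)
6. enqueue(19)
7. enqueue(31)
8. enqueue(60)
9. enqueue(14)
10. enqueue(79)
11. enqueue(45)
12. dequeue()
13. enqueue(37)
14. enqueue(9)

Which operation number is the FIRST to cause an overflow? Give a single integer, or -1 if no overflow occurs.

Answer: 11

Derivation:
1. enqueue(47): size=1
2. enqueue(19): size=2
3. dequeue(): size=1
4. dequeue(): size=0
5. enqueue(76): size=1
6. enqueue(19): size=2
7. enqueue(31): size=3
8. enqueue(60): size=4
9. enqueue(14): size=5
10. enqueue(79): size=6
11. enqueue(45): size=6=cap → OVERFLOW (fail)
12. dequeue(): size=5
13. enqueue(37): size=6
14. enqueue(9): size=6=cap → OVERFLOW (fail)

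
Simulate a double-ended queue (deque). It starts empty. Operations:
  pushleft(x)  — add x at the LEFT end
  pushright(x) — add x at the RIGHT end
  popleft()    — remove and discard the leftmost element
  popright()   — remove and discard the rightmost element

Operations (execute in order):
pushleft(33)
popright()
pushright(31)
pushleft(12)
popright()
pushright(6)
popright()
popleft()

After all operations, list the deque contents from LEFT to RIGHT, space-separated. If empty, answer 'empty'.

pushleft(33): [33]
popright(): []
pushright(31): [31]
pushleft(12): [12, 31]
popright(): [12]
pushright(6): [12, 6]
popright(): [12]
popleft(): []

Answer: empty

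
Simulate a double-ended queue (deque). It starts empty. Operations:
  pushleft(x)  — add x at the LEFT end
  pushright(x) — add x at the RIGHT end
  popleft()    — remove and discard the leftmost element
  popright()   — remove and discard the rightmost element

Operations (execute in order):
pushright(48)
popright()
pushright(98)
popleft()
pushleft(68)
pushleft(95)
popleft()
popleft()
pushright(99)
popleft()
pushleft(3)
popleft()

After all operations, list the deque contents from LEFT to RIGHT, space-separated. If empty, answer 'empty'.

pushright(48): [48]
popright(): []
pushright(98): [98]
popleft(): []
pushleft(68): [68]
pushleft(95): [95, 68]
popleft(): [68]
popleft(): []
pushright(99): [99]
popleft(): []
pushleft(3): [3]
popleft(): []

Answer: empty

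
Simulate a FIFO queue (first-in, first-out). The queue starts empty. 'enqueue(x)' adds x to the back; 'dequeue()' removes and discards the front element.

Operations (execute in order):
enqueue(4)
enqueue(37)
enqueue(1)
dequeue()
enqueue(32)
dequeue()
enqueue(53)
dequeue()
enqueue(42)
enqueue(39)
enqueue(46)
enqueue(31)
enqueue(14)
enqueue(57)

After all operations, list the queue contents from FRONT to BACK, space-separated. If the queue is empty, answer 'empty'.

Answer: 32 53 42 39 46 31 14 57

Derivation:
enqueue(4): [4]
enqueue(37): [4, 37]
enqueue(1): [4, 37, 1]
dequeue(): [37, 1]
enqueue(32): [37, 1, 32]
dequeue(): [1, 32]
enqueue(53): [1, 32, 53]
dequeue(): [32, 53]
enqueue(42): [32, 53, 42]
enqueue(39): [32, 53, 42, 39]
enqueue(46): [32, 53, 42, 39, 46]
enqueue(31): [32, 53, 42, 39, 46, 31]
enqueue(14): [32, 53, 42, 39, 46, 31, 14]
enqueue(57): [32, 53, 42, 39, 46, 31, 14, 57]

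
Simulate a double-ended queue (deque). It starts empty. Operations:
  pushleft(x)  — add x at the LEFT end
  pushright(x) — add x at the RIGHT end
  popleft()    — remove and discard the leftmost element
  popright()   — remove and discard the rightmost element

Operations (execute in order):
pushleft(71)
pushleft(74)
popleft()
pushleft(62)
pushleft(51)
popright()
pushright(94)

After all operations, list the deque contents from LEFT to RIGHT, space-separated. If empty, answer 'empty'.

pushleft(71): [71]
pushleft(74): [74, 71]
popleft(): [71]
pushleft(62): [62, 71]
pushleft(51): [51, 62, 71]
popright(): [51, 62]
pushright(94): [51, 62, 94]

Answer: 51 62 94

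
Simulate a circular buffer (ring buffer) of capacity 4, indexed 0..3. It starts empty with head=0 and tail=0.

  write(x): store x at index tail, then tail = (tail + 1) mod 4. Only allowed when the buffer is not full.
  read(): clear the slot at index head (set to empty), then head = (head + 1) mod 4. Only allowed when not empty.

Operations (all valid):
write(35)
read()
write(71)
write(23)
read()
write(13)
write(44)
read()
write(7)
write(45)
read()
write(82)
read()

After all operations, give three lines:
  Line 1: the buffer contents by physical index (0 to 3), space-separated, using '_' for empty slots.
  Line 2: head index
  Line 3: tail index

Answer: _ 7 45 82
1
0

Derivation:
write(35): buf=[35 _ _ _], head=0, tail=1, size=1
read(): buf=[_ _ _ _], head=1, tail=1, size=0
write(71): buf=[_ 71 _ _], head=1, tail=2, size=1
write(23): buf=[_ 71 23 _], head=1, tail=3, size=2
read(): buf=[_ _ 23 _], head=2, tail=3, size=1
write(13): buf=[_ _ 23 13], head=2, tail=0, size=2
write(44): buf=[44 _ 23 13], head=2, tail=1, size=3
read(): buf=[44 _ _ 13], head=3, tail=1, size=2
write(7): buf=[44 7 _ 13], head=3, tail=2, size=3
write(45): buf=[44 7 45 13], head=3, tail=3, size=4
read(): buf=[44 7 45 _], head=0, tail=3, size=3
write(82): buf=[44 7 45 82], head=0, tail=0, size=4
read(): buf=[_ 7 45 82], head=1, tail=0, size=3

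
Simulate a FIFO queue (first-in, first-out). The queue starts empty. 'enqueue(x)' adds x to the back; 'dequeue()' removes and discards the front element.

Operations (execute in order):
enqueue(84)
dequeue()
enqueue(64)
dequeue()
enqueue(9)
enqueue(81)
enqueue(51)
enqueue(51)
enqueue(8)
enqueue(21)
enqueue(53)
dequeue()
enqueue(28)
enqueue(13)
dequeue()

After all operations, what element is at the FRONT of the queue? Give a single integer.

enqueue(84): queue = [84]
dequeue(): queue = []
enqueue(64): queue = [64]
dequeue(): queue = []
enqueue(9): queue = [9]
enqueue(81): queue = [9, 81]
enqueue(51): queue = [9, 81, 51]
enqueue(51): queue = [9, 81, 51, 51]
enqueue(8): queue = [9, 81, 51, 51, 8]
enqueue(21): queue = [9, 81, 51, 51, 8, 21]
enqueue(53): queue = [9, 81, 51, 51, 8, 21, 53]
dequeue(): queue = [81, 51, 51, 8, 21, 53]
enqueue(28): queue = [81, 51, 51, 8, 21, 53, 28]
enqueue(13): queue = [81, 51, 51, 8, 21, 53, 28, 13]
dequeue(): queue = [51, 51, 8, 21, 53, 28, 13]

Answer: 51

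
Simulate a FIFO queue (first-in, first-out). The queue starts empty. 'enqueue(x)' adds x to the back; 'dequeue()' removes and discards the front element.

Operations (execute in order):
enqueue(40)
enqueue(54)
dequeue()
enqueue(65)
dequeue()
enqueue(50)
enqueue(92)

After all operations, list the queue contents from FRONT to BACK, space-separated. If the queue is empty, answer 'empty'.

enqueue(40): [40]
enqueue(54): [40, 54]
dequeue(): [54]
enqueue(65): [54, 65]
dequeue(): [65]
enqueue(50): [65, 50]
enqueue(92): [65, 50, 92]

Answer: 65 50 92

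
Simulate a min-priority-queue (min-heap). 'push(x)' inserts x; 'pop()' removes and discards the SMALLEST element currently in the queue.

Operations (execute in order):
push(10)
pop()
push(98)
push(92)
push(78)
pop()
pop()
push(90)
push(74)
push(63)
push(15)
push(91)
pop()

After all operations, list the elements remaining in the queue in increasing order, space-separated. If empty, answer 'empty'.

push(10): heap contents = [10]
pop() → 10: heap contents = []
push(98): heap contents = [98]
push(92): heap contents = [92, 98]
push(78): heap contents = [78, 92, 98]
pop() → 78: heap contents = [92, 98]
pop() → 92: heap contents = [98]
push(90): heap contents = [90, 98]
push(74): heap contents = [74, 90, 98]
push(63): heap contents = [63, 74, 90, 98]
push(15): heap contents = [15, 63, 74, 90, 98]
push(91): heap contents = [15, 63, 74, 90, 91, 98]
pop() → 15: heap contents = [63, 74, 90, 91, 98]

Answer: 63 74 90 91 98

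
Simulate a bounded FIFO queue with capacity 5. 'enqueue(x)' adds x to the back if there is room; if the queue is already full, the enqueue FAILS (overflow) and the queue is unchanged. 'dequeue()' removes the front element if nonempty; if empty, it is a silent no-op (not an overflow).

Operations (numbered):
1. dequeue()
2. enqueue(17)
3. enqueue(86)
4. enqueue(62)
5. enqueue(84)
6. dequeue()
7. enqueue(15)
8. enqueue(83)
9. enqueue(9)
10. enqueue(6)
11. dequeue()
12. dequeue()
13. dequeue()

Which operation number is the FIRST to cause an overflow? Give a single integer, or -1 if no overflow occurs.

Answer: 9

Derivation:
1. dequeue(): empty, no-op, size=0
2. enqueue(17): size=1
3. enqueue(86): size=2
4. enqueue(62): size=3
5. enqueue(84): size=4
6. dequeue(): size=3
7. enqueue(15): size=4
8. enqueue(83): size=5
9. enqueue(9): size=5=cap → OVERFLOW (fail)
10. enqueue(6): size=5=cap → OVERFLOW (fail)
11. dequeue(): size=4
12. dequeue(): size=3
13. dequeue(): size=2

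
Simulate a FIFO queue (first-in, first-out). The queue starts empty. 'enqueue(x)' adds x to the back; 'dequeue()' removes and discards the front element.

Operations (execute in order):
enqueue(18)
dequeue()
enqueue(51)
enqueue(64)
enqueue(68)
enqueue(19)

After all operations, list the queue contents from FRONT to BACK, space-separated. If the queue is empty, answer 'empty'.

Answer: 51 64 68 19

Derivation:
enqueue(18): [18]
dequeue(): []
enqueue(51): [51]
enqueue(64): [51, 64]
enqueue(68): [51, 64, 68]
enqueue(19): [51, 64, 68, 19]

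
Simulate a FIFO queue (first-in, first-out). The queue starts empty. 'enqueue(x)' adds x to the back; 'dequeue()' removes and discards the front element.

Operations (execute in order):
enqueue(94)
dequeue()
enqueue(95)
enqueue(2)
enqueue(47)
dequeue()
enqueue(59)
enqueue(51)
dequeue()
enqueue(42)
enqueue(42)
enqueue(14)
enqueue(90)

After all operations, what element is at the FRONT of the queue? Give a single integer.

Answer: 47

Derivation:
enqueue(94): queue = [94]
dequeue(): queue = []
enqueue(95): queue = [95]
enqueue(2): queue = [95, 2]
enqueue(47): queue = [95, 2, 47]
dequeue(): queue = [2, 47]
enqueue(59): queue = [2, 47, 59]
enqueue(51): queue = [2, 47, 59, 51]
dequeue(): queue = [47, 59, 51]
enqueue(42): queue = [47, 59, 51, 42]
enqueue(42): queue = [47, 59, 51, 42, 42]
enqueue(14): queue = [47, 59, 51, 42, 42, 14]
enqueue(90): queue = [47, 59, 51, 42, 42, 14, 90]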